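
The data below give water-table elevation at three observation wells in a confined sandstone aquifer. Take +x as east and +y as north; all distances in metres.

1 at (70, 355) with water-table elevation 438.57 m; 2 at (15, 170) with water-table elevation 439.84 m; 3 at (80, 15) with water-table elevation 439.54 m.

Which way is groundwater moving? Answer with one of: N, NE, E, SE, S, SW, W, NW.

E

Three-point gradient (reference 1): Δ to 2 = (-55, -185, +1.27), Δ to 3 = (10, -340, +0.97).
∂h/∂x = -0.01228, ∂h/∂y = -0.003214 (det = 20550).
Flow = −∇h = (+0.01228 east, +0.003214 north), which points east.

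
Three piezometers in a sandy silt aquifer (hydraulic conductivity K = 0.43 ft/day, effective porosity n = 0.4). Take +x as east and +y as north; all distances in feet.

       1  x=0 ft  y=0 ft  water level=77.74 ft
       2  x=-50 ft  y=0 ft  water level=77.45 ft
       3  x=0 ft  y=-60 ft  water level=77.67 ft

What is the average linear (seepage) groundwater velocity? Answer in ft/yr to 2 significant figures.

2.3 ft/yr

∂h/∂x = (77.45 − 77.74) / (-50 − 0) = +0.005800
∂h/∂y = (77.67 − 77.74) / (-60 − 0) = +0.001167
|∇h| = √(0.005800² + 0.001167²) = 0.005916
Seepage velocity v = K·i/n = 0.43 × 0.005916 / 0.4 = 0.00636 ft/day = 2.323 ft/yr.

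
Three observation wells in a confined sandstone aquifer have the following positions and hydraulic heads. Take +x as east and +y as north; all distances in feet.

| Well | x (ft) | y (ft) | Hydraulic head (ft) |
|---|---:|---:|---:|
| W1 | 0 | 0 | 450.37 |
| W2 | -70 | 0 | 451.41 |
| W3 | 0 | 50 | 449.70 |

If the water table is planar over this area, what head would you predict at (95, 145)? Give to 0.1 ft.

∂h/∂x = (451.41 − 450.37) / (-70 − 0) = -0.01486
∂h/∂y = (449.70 − 450.37) / (50 − 0) = -0.01340
h(95, 145) = 450.37 + (-0.01486)·(95) + (-0.01340)·(145) = 450.37 -1.411 -1.943 = 447.016 ft.

447.0 ft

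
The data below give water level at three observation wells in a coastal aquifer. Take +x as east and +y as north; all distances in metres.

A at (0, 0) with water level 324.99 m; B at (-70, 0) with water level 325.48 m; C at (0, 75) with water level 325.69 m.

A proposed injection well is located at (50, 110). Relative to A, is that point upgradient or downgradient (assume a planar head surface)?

upgradient

∂h/∂x = (325.48 − 324.99) / (-70 − 0) = -0.007000
∂h/∂y = (325.69 − 324.99) / (75 − 0) = +0.009333
Head at (50, 110) = 324.99 + (-0.007000)·(50) + (+0.009333)·(110) = 325.67 m.
That is higher than the 324.99 m at A, so the point is upgradient.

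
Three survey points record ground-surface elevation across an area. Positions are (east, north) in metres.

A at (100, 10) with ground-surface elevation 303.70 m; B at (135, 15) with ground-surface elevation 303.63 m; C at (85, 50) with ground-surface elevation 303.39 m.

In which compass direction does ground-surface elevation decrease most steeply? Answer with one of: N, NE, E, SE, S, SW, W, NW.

Three-point gradient (reference A): Δ to B = (35, 5, -0.07), Δ to C = (-15, 40, -0.31).
∂z/∂x = -0.0008475, ∂z/∂y = -0.008068 (det = 1475).
Steepest decrease is along −∇f = (+0.0008475 E, +0.008068 N) → north.

N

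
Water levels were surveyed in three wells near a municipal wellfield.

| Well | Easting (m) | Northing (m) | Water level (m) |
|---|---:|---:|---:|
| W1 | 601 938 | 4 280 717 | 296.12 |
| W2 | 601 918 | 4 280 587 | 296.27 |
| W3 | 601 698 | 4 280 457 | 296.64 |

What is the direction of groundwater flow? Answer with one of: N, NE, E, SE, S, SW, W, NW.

NE

Differences from W1: to W2 (Δx, Δy, Δh) = (-20, -130, +0.15); to W3 = (-240, -260, +0.52).
Determinant of the coordinate differences = (-20)·(-260) − (-240)·(-130) = -26000.
∂h/∂x = [(+0.15)·(-260) − (+0.52)·(-130)] / -26000 = -0.001100
∂h/∂y = [(-20)·(+0.52) − (-240)·(+0.15)] / -26000 = -0.0009846
Flow = −∇h = (+0.001100 east, +0.0009846 north), which points northeast.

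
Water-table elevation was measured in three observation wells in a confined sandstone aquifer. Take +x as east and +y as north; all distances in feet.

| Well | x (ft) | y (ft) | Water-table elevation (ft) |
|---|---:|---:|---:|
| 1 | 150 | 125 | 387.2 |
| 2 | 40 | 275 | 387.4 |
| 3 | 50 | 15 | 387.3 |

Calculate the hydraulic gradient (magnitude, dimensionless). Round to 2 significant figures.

0.0014

Differences from 1: to 2 (Δx, Δy, Δh) = (-110, 150, +0.2); to 3 = (-100, -110, +0.1).
Determinant of the coordinate differences = (-110)·(-110) − (-100)·150 = 27100.
∂h/∂x = [(+0.2)·(-110) − (+0.1)·150] / 27100 = -0.001365
∂h/∂y = [(-110)·(+0.1) − (-100)·(+0.2)] / 27100 = +0.0003321
|∇h| = √(-0.001365² + 0.0003321²) = 0.001405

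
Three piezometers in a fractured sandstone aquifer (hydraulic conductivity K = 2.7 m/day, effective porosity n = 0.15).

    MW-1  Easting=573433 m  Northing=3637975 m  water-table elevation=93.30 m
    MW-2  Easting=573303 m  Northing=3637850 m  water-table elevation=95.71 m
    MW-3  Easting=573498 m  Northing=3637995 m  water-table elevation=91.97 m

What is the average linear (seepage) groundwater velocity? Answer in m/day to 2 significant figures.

Differences from MW-1: to MW-2 (Δx, Δy, Δh) = (-130, -125, +2.41); to MW-3 = (65, 20, -1.33).
Determinant of the coordinate differences = (-130)·20 − 65·(-125) = 5525.
∂h/∂x = [(+2.41)·20 − (-1.33)·(-125)] / 5525 = -0.02137
∂h/∂y = [(-130)·(-1.33) − 65·(+2.41)] / 5525 = +0.002941
|∇h| = √(-0.02137² + 0.002941²) = 0.02157
Seepage velocity v = K·i/n = 2.7 × 0.02157 / 0.15 = 0.3883 m/day.

0.39 m/day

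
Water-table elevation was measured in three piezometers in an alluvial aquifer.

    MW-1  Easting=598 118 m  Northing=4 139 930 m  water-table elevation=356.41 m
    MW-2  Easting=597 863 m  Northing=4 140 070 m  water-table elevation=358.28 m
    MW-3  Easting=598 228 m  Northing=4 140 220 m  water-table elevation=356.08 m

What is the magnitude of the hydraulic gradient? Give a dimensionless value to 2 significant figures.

0.0067

Taking MW-1 as reference: MW-2−MW-1 = (-255, 140, +1.87); MW-3−MW-1 = (110, 290, -0.33).
Solve a·Δx + b·Δy = Δh: det = (-255)·290 − 110·140 = -89350.
∂h/∂x = [(+1.87)·290 − (-0.33)·140] / -89350 = -0.006586
∂h/∂y = [(-255)·(-0.33) − 110·(+1.87)] / -89350 = +0.001360
|∇h| = √(-0.006586² + 0.001360²) = 0.006725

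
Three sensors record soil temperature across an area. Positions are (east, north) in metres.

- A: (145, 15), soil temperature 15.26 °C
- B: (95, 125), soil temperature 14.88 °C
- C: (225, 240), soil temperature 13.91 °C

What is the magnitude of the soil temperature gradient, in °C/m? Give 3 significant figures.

0.00581 °C/m

Taking A as reference: B−A = (-50, 110, -0.38); C−A = (80, 225, -1.35).
Determinant of the coordinate differences = (-50)·225 − 80·110 = -20050.
∂T/∂x = [(-0.38)·225 − (-1.35)·110] / -20050 = -0.003142
∂T/∂y = [(-50)·(-1.35) − 80·(-0.38)] / -20050 = -0.004883
|∇f| = √(-0.003142² + -0.004883²) = 0.005807 °C/m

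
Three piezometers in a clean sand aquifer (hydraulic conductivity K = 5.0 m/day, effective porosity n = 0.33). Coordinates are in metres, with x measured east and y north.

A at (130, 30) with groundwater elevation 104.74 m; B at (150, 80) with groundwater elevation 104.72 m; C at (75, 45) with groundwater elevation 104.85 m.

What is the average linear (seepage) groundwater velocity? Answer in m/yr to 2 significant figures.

11 m/yr

Taking A as reference: B−A = (20, 50, -0.02); C−A = (-55, 15, +0.11).
Determinant of the coordinate differences = 20·15 − (-55)·50 = 3050.
∂h/∂x = [(-0.02)·15 − (+0.11)·50] / 3050 = -0.001902
∂h/∂y = [20·(+0.11) − (-55)·(-0.02)] / 3050 = +0.0003607
|∇h| = √(-0.001902² + 0.0003607²) = 0.001936
Seepage velocity v = K·i/n = 5.0 × 0.001936 / 0.33 = 0.02933 m/day = 10.71 m/yr.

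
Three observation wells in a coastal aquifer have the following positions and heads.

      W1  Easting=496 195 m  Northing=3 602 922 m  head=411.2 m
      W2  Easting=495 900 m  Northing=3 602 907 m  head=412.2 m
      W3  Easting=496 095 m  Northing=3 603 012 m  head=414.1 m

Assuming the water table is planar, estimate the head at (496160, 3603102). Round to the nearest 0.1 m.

Differences from W1: to W2 (Δx, Δy, Δh) = (-295, -15, +1.0); to W3 = (-100, 90, +2.9).
Determinant of the coordinate differences = (-295)·90 − (-100)·(-15) = -28050.
∂h/∂x = [(+1.0)·90 − (+2.9)·(-15)] / -28050 = -0.004759
∂h/∂y = [(-295)·(+2.9) − (-100)·(+1.0)] / -28050 = +0.02693
h(496160, 3603102) = 411.2 + (-0.004759)·(-35) + (+0.02693)·(180) = 411.2 +0.167 +4.848 = 416.215 m.

416.2 m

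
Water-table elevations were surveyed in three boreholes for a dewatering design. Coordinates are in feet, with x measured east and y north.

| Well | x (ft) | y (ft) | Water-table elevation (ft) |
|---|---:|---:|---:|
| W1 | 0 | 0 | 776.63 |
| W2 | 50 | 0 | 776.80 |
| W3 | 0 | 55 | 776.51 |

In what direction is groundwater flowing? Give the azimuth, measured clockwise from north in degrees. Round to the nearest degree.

303°

∂h/∂x = (776.80 − 776.63) / (50 − 0) = +0.003400
∂h/∂y = (776.51 − 776.63) / (55 − 0) = -0.002182
Flow direction (−∇h) has components (-0.003400 E, +0.002182 N).
Azimuth = atan2(E, N) = atan2(-0.003400, +0.002182) = 302.7° ≈ 303°.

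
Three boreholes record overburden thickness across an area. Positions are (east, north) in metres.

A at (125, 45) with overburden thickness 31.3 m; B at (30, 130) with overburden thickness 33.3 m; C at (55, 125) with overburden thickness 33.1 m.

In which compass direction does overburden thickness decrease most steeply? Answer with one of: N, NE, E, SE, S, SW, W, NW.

Differences from A: to B (Δx, Δy, Δh) = (-95, 85, +2.0); to C = (-70, 80, +1.8).
Determinant of the coordinate differences = (-95)·80 − (-70)·85 = -1650.
∂d/∂x = [(+2.0)·80 − (+1.8)·85] / -1650 = -0.004242
∂d/∂y = [(-95)·(+1.8) − (-70)·(+2.0)] / -1650 = +0.01879
Steepest decrease is along −∇f = (+0.004242 E, -0.01879 N) → south.

S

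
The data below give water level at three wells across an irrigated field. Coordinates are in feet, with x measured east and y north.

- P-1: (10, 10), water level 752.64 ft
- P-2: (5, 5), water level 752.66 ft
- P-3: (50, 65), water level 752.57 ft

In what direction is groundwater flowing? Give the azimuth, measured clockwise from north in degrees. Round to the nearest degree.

121°

Differences from P-1: to P-2 (Δx, Δy, Δh) = (-5, -5, +0.02); to P-3 = (40, 55, -0.07).
Solve a·Δx + b·Δy = Δh: det = (-5)·55 − 40·(-5) = -75.
∂h/∂x = [(+0.02)·55 − (-0.07)·(-5)] / -75 = -0.010000
∂h/∂y = [(-5)·(-0.07) − 40·(+0.02)] / -75 = +0.006000
Flow direction (−∇h) has components (+0.010000 E, -0.006000 N).
Azimuth = atan2(E, N) = atan2(+0.010000, -0.006000) = 121.0° ≈ 121°.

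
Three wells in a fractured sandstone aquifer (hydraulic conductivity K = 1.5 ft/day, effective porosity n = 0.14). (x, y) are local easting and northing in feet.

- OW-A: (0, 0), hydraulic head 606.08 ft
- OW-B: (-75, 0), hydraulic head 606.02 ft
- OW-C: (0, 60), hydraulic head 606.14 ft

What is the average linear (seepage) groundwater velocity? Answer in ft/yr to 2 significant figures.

5.0 ft/yr

∂h/∂x = (606.02 − 606.08) / (-75 − 0) = +0.0008000
∂h/∂y = (606.14 − 606.08) / (60 − 0) = +0.0010000
|∇h| = √(0.0008000² + 0.0010000²) = 0.001281
Seepage velocity v = K·i/n = 1.5 × 0.001281 / 0.14 = 0.01372 ft/day = 5.011 ft/yr.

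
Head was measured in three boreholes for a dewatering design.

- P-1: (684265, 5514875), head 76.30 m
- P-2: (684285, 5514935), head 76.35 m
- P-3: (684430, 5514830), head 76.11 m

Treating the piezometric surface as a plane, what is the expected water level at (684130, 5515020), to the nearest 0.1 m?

76.6 m

With h = a·x + b·y + c and P-1 as origin, the differences give:
  20·a + 60·b = +0.05
  165·a + (-45)·b = -0.19
Eliminate b (×(-45) and ×60, subtract): -10800·a = 9.150 → a = ∂h/∂x = -0.0008472
Back-substitute: b = ∂h/∂y = +0.001116.
h(684130, 5515020) = 76.30 + (-0.0008472)·(-135) + (+0.001116)·(145) = 76.30 +0.114 +0.162 = 76.576 m.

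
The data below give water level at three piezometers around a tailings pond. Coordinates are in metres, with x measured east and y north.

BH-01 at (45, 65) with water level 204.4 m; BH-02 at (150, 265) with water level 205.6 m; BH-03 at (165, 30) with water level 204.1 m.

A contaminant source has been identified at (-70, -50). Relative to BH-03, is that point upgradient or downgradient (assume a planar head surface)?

Three-point gradient (reference BH-01): Δ to BH-02 = (105, 200, +1.2), Δ to BH-03 = (120, -35, -0.3).
∂h/∂x = -0.0006504, ∂h/∂y = +0.006341 (det = -27675).
Head at (-70, -50) = 204.4 + (-0.0006504)·(-115) + (+0.006341)·(-115) = 203.75 m.
That is lower than the 204.1 m at BH-03, so the point is downgradient.

downgradient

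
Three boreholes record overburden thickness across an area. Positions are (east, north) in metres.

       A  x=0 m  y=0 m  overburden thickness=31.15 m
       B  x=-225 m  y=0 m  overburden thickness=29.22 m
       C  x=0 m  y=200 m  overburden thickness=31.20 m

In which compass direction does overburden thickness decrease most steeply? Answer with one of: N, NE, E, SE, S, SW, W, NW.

W

∂d/∂x = (29.22 − 31.15) / (-225 − 0) = +0.008578
∂d/∂y = (31.20 − 31.15) / (200 − 0) = +0.0002500
Steepest decrease is along −∇f = (-0.008578 E, -0.0002500 N) → west.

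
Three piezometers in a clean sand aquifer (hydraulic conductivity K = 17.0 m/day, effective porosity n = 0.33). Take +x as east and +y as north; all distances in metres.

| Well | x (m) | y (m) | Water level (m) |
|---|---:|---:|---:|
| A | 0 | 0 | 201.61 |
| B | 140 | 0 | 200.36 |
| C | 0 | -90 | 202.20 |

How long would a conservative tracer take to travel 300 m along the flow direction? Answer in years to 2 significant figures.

1.4 years

∂h/∂x = (200.36 − 201.61) / (140 − 0) = -0.008929
∂h/∂y = (202.20 − 201.61) / (-90 − 0) = -0.006556
|∇h| = √(-0.008929² + -0.006556²) = 0.01108
Seepage velocity v = K·i/n = 17.0 × 0.01108 / 0.33 = 0.5708 m/day.
t = 300 / 0.5708 = 525.6 days = 1.44 years.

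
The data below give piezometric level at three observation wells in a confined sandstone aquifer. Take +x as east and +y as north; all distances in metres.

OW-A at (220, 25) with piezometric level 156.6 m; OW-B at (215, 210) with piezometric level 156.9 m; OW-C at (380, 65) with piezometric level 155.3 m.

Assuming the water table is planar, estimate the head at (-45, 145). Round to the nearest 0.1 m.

With h = a·x + b·y + c and OW-A as origin, the differences give:
  (-5)·a + 185·b = +0.3
  160·a + 40·b = -1.3
Eliminate b (×40 and ×185, subtract): -29800·a = 252.50 → a = ∂h/∂x = -0.008473
Back-substitute: b = ∂h/∂y = +0.001393.
h(-45, 145) = 156.6 + (-0.008473)·(-265) + (+0.001393)·(120) = 156.6 +2.245 +0.167 = 159.012 m.

159.0 m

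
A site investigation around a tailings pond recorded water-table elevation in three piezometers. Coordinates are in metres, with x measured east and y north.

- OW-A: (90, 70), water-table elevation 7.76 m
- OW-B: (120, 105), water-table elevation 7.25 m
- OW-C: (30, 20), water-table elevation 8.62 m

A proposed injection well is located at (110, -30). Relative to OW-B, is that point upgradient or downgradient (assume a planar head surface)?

upgradient

With h = a·x + b·y + c and OW-A as origin, the differences give:
  30·a + 35·b = -0.51
  (-60)·a + (-50)·b = +0.86
Eliminate b (×(-50) and ×35, subtract): 600·a = -4.600 → a = ∂h/∂x = -0.007667
Back-substitute: b = ∂h/∂y = -0.008000.
Head at (110, -30) = 7.76 + (-0.007667)·(20) + (-0.008000)·(-100) = 8.41 m.
That is higher than the 7.25 m at OW-B, so the point is upgradient.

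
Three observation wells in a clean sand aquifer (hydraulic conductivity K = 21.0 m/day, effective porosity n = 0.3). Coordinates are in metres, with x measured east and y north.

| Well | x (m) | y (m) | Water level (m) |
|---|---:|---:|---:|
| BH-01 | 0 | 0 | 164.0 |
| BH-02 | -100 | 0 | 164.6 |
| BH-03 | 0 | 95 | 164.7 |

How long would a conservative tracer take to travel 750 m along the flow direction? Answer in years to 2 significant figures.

3.1 years

∂h/∂x = (164.6 − 164.0) / (-100 − 0) = -0.006000
∂h/∂y = (164.7 − 164.0) / (95 − 0) = +0.007368
|∇h| = √(-0.006000² + 0.007368²) = 0.009502
Seepage velocity v = K·i/n = 21.0 × 0.009502 / 0.3 = 0.6651 m/day.
t = 750 / 0.6651 = 1128 days = 3.09 years.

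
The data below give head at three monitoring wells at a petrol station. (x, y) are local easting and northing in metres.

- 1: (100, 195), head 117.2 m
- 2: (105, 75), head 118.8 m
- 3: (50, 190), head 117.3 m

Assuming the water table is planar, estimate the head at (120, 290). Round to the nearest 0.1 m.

115.9 m

Taking 1 as reference: 2−1 = (5, -120, +1.6); 3−1 = (-50, -5, +0.1).
Determinant of the coordinate differences = 5·(-5) − (-50)·(-120) = -6025.
∂h/∂x = [(+1.6)·(-5) − (+0.1)·(-120)] / -6025 = -0.0006639
∂h/∂y = [5·(+0.1) − (-50)·(+1.6)] / -6025 = -0.01336
h(120, 290) = 117.2 + (-0.0006639)·(20) + (-0.01336)·(95) = 117.2 -0.013 -1.269 = 115.917 m.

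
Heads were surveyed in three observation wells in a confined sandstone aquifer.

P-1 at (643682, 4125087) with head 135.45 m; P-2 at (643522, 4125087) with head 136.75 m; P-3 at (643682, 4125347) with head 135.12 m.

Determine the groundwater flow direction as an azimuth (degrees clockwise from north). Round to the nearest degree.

081°

∂h/∂x = (136.75 − 135.45) / (643522 − 643682) = -0.008125
∂h/∂y = (135.12 − 135.45) / (4125347 − 4125087) = -0.001269
Flow direction (−∇h) has components (+0.008125 E, +0.001269 N).
Azimuth = atan2(E, N) = atan2(+0.008125, +0.001269) = 81.1° ≈ 081°.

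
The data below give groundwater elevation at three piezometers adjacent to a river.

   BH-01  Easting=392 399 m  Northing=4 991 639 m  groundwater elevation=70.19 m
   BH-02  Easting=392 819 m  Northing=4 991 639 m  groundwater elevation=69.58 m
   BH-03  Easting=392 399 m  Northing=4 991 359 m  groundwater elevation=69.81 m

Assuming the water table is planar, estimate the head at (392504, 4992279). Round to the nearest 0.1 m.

∂h/∂x = (69.58 − 70.19) / (392819 − 392399) = -0.001452
∂h/∂y = (69.81 − 70.19) / (4991359 − 4991639) = +0.001357
h(392504, 4992279) = 70.19 + (-0.001452)·(105) + (+0.001357)·(640) = 70.19 -0.152 +0.869 = 70.906 m.

70.9 m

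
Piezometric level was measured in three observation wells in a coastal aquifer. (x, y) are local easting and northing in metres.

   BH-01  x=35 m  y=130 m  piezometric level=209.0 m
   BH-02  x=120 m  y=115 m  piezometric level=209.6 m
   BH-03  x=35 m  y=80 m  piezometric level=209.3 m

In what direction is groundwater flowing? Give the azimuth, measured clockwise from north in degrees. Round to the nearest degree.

315°

With h = a·x + b·y + c and BH-01 as origin, the differences give:
  85·a + (-15)·b = +0.6
  0·a + (-50)·b = +0.3
Eliminate b (×(-50) and ×(-15), subtract): -4250·a = -25.50 → a = ∂h/∂x = +0.006000
Back-substitute: b = ∂h/∂y = -0.006000.
Flow direction (−∇h) has components (-0.006000 E, +0.006000 N).
Azimuth = atan2(E, N) = atan2(-0.006000, +0.006000) = 315.0° ≈ 315°.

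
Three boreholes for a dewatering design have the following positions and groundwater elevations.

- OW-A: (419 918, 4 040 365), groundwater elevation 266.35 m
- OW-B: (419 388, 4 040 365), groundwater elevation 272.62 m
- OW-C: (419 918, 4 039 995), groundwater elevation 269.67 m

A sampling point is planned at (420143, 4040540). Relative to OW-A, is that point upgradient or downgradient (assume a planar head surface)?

∂h/∂x = (272.62 − 266.35) / (419388 − 419918) = -0.01183
∂h/∂y = (269.67 − 266.35) / (4039995 − 4040365) = -0.008973
Head at (420143, 4040540) = 266.35 + (-0.01183)·(225) + (-0.008973)·(175) = 262.12 m.
That is lower than the 266.35 m at OW-A, so the point is downgradient.

downgradient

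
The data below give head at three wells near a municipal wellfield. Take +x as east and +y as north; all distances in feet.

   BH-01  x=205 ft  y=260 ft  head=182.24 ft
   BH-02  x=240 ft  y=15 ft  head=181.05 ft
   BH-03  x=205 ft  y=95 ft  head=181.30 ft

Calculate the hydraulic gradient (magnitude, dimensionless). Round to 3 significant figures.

0.00819

Taking BH-01 as reference: BH-02−BH-01 = (35, -245, -1.19); BH-03−BH-01 = (0, -165, -0.94).
Solve a·Δx + b·Δy = Δh: det = 35·(-165) − 0·(-245) = -5775.
∂h/∂x = [(-1.19)·(-165) − (-0.94)·(-245)] / -5775 = +0.005879
∂h/∂y = [35·(-0.94) − 0·(-1.19)] / -5775 = +0.005697
|∇h| = √(0.005879² + 0.005697²) = 0.008186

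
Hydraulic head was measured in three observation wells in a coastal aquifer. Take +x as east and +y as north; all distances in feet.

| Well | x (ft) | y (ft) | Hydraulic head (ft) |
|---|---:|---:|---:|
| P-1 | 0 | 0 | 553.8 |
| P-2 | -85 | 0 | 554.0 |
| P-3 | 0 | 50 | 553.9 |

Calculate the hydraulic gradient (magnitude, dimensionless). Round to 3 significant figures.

∂h/∂x = (554.0 − 553.8) / (-85 − 0) = -0.002353
∂h/∂y = (553.9 − 553.8) / (50 − 0) = +0.002000
|∇h| = √(-0.002353² + 0.002000²) = 0.003088

0.00309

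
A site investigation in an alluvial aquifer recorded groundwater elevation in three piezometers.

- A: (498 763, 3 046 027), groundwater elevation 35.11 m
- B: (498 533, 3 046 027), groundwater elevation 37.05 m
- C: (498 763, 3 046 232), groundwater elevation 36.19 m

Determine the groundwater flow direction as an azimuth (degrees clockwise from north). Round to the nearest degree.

122°

∂h/∂x = (37.05 − 35.11) / (498533 − 498763) = -0.008435
∂h/∂y = (36.19 − 35.11) / (3046232 − 3046027) = +0.005268
Flow direction (−∇h) has components (+0.008435 E, -0.005268 N).
Azimuth = atan2(E, N) = atan2(+0.008435, -0.005268) = 122.0° ≈ 122°.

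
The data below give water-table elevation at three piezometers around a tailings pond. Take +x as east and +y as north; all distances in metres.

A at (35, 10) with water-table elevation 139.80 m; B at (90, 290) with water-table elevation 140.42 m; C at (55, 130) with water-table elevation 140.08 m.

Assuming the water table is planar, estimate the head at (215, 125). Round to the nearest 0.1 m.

Taking A as reference: B−A = (55, 280, +0.62); C−A = (20, 120, +0.28).
Determinant of the coordinate differences = 55·120 − 20·280 = 1000.
∂h/∂x = [(+0.62)·120 − (+0.28)·280] / 1000 = -0.004000
∂h/∂y = [55·(+0.28) − 20·(+0.62)] / 1000 = +0.003000
h(215, 125) = 139.80 + (-0.004000)·(180) + (+0.003000)·(115) = 139.80 -0.720 +0.345 = 139.425 m.

139.4 m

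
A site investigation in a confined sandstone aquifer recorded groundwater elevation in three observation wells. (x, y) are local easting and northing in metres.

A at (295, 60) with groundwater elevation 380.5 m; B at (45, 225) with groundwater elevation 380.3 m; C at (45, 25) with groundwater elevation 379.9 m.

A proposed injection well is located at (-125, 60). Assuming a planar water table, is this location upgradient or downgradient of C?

downgradient

Differences from A: to B (Δx, Δy, Δh) = (-250, 165, -0.2); to C = (-250, -35, -0.6).
Determinant of the coordinate differences = (-250)·(-35) − (-250)·165 = 50000.
∂h/∂x = [(-0.2)·(-35) − (-0.6)·165] / 50000 = +0.002120
∂h/∂y = [(-250)·(-0.6) − (-250)·(-0.2)] / 50000 = +0.002000
Head at (-125, 60) = 380.5 + (+0.002120)·(-420) + (+0.002000)·(0) = 379.61 m.
That is lower than the 379.9 m at C, so the point is downgradient.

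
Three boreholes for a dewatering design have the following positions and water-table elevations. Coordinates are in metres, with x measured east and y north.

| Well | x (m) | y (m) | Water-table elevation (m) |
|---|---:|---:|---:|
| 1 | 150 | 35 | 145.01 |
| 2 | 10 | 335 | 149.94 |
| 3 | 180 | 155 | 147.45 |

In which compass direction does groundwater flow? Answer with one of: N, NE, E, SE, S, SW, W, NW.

S

Taking 1 as reference: 2−1 = (-140, 300, +4.93); 3−1 = (30, 120, +2.44).
Determinant of the coordinate differences = (-140)·120 − 30·300 = -25800.
∂h/∂x = [(+4.93)·120 − (+2.44)·300] / -25800 = +0.005442
∂h/∂y = [(-140)·(+2.44) − 30·(+4.93)] / -25800 = +0.01897
Flow = −∇h = (-0.005442 east, -0.01897 north), which points south.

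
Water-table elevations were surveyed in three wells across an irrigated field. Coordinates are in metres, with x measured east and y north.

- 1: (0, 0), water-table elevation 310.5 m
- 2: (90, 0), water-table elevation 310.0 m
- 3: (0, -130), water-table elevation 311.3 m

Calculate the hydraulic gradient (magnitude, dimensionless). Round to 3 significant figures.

∂h/∂x = (310.0 − 310.5) / (90 − 0) = -0.005556
∂h/∂y = (311.3 − 310.5) / (-130 − 0) = -0.006154
|∇h| = √(-0.005556² + -0.006154²) = 0.008291

0.00829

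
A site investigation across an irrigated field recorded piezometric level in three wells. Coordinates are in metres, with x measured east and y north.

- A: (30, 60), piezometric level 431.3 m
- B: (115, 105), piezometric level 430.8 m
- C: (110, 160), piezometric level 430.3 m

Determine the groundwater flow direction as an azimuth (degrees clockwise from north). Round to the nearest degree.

006°

Three-point gradient (reference A): Δ to B = (85, 45, -0.5), Δ to C = (80, 100, -1.0).
∂h/∂x = -0.001020, ∂h/∂y = -0.009184 (det = 4900).
Flow direction (−∇h) has components (+0.001020 E, +0.009184 N).
Azimuth = atan2(E, N) = atan2(+0.001020, +0.009184) = 6.3° ≈ 006°.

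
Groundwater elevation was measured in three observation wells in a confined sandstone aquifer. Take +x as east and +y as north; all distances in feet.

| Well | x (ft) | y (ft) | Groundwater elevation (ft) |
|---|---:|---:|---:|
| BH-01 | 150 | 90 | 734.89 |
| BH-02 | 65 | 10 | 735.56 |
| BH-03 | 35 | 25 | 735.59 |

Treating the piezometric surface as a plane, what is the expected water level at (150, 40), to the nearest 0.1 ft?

Differences from BH-01: to BH-02 (Δx, Δy, Δh) = (-85, -80, +0.67); to BH-03 = (-115, -65, +0.70).
Solve a·Δx + b·Δy = Δh: det = (-85)·(-65) − (-115)·(-80) = -3675.
∂h/∂x = [(+0.67)·(-65) − (+0.70)·(-80)] / -3675 = -0.003388
∂h/∂y = [(-85)·(+0.70) − (-115)·(+0.67)] / -3675 = -0.004776
h(150, 40) = 734.89 + (-0.003388)·(0) + (-0.004776)·(-50) = 734.89 -0.000 +0.239 = 735.129 ft.

735.1 ft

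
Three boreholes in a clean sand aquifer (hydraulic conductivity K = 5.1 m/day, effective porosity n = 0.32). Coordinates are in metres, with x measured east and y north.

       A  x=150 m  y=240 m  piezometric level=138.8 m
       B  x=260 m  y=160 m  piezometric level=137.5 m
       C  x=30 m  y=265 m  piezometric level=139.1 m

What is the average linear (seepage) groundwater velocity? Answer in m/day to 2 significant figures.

0.29 m/day

Taking A as reference: B−A = (110, -80, -1.3); C−A = (-120, 25, +0.3).
Solve a·Δx + b·Δy = Δh: det = 110·25 − (-120)·(-80) = -6850.
∂h/∂x = [(-1.3)·25 − (+0.3)·(-80)] / -6850 = +0.001241
∂h/∂y = [110·(+0.3) − (-120)·(-1.3)] / -6850 = +0.01796
|∇h| = √(0.001241² + 0.01796²) = 0.018
Seepage velocity v = K·i/n = 5.1 × 0.018 / 0.32 = 0.2869 m/day.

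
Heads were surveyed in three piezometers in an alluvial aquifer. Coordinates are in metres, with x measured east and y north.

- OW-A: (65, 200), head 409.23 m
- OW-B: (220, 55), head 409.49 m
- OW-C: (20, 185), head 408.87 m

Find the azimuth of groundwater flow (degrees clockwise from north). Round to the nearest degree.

With h = a·x + b·y + c and OW-A as origin, the differences give:
  155·a + (-145)·b = +0.26
  (-45)·a + (-15)·b = -0.36
Eliminate b (×(-15) and ×(-145), subtract): -8850·a = -56.100 → a = ∂h/∂x = +0.006339
Back-substitute: b = ∂h/∂y = +0.004983.
Flow direction (−∇h) has components (-0.006339 E, -0.004983 N).
Azimuth = atan2(E, N) = atan2(-0.006339, -0.004983) = 231.8° ≈ 232°.

232°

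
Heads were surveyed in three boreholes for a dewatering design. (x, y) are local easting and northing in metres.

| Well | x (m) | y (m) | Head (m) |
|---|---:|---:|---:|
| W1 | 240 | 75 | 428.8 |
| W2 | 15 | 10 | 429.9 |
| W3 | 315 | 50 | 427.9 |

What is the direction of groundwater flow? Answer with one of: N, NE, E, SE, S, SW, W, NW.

Taking W1 as reference: W2−W1 = (-225, -65, +1.1); W3−W1 = (75, -25, -0.9).
Solve a·Δx + b·Δy = Δh: det = (-225)·(-25) − 75·(-65) = 10500.
∂h/∂x = [(+1.1)·(-25) − (-0.9)·(-65)] / 10500 = -0.008190
∂h/∂y = [(-225)·(-0.9) − 75·(+1.1)] / 10500 = +0.01143
Flow = −∇h = (+0.008190 east, -0.01143 north), which points southeast.

SE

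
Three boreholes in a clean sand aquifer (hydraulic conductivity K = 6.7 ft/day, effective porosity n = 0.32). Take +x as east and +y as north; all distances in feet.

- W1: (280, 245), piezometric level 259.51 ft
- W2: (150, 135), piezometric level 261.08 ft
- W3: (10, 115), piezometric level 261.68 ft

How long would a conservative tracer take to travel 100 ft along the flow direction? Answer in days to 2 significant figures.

With h = a·x + b·y + c and W1 as origin, the differences give:
  (-130)·a + (-110)·b = +1.57
  (-270)·a + (-130)·b = +2.17
Eliminate b (×(-130) and ×(-110), subtract): -12800·a = 34.600 → a = ∂h/∂x = -0.002703
Back-substitute: b = ∂h/∂y = -0.01108.
|∇h| = √(-0.002703² + -0.01108²) = 0.0114
Seepage velocity v = K·i/n = 6.7 × 0.0114 / 0.32 = 0.2387 ft/day.
t = 100 / 0.2387 = 418.9 days.

420 days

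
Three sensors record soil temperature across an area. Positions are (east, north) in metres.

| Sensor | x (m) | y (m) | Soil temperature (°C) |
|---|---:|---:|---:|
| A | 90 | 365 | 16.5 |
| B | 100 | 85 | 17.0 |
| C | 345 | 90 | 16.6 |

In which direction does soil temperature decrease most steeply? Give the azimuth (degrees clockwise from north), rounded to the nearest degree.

Differences from A: to B (Δx, Δy, Δh) = (10, -280, +0.5); to C = (255, -275, +0.1).
Determinant of the coordinate differences = 10·(-275) − 255·(-280) = 68650.
∂T/∂x = [(+0.5)·(-275) − (+0.1)·(-280)] / 68650 = -0.001595
∂T/∂y = [10·(+0.1) − 255·(+0.5)] / 68650 = -0.001843
Steepest decrease is along −∇f: components (+0.001595 E, +0.001843 N).
Azimuth = atan2(+0.001595, +0.001843) = 40.9° ≈ 041°.

041°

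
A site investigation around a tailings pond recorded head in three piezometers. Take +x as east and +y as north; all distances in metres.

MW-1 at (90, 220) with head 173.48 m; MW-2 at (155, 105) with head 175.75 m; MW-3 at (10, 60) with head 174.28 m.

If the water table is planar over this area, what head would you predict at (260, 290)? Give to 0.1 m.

175.0 m

Taking MW-1 as reference: MW-2−MW-1 = (65, -115, +2.27); MW-3−MW-1 = (-80, -160, +0.80).
Solve a·Δx + b·Δy = Δh: det = 65·(-160) − (-80)·(-115) = -19600.
∂h/∂x = [(+2.27)·(-160) − (+0.80)·(-115)] / -19600 = +0.01384
∂h/∂y = [65·(+0.80) − (-80)·(+2.27)] / -19600 = -0.01192
h(260, 290) = 173.48 + (+0.01384)·(170) + (-0.01192)·(70) = 173.48 +2.352 -0.834 = 174.998 m.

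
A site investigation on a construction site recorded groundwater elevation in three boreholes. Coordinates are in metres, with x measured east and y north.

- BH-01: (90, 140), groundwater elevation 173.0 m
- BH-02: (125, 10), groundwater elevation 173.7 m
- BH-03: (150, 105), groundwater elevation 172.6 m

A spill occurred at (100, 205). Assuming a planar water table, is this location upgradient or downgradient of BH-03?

Differences from BH-01: to BH-02 (Δx, Δy, Δh) = (35, -130, +0.7); to BH-03 = (60, -35, -0.4).
Determinant of the coordinate differences = 35·(-35) − 60·(-130) = 6575.
∂h/∂x = [(+0.7)·(-35) − (-0.4)·(-130)] / 6575 = -0.01163
∂h/∂y = [35·(-0.4) − 60·(+0.7)] / 6575 = -0.008517
Head at (100, 205) = 173.0 + (-0.01163)·(10) + (-0.008517)·(65) = 172.33 m.
That is lower than the 172.6 m at BH-03, so the point is downgradient.

downgradient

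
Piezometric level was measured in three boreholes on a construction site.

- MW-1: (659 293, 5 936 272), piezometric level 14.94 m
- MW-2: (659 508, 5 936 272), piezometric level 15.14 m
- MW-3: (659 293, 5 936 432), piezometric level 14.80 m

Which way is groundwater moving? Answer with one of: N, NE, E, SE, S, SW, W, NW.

NW

∂h/∂x = (15.14 − 14.94) / (659508 − 659293) = +0.0009302
∂h/∂y = (14.80 − 14.94) / (5936432 − 5936272) = -0.0008750
Flow = −∇h = (-0.0009302 east, +0.0008750 north), which points northwest.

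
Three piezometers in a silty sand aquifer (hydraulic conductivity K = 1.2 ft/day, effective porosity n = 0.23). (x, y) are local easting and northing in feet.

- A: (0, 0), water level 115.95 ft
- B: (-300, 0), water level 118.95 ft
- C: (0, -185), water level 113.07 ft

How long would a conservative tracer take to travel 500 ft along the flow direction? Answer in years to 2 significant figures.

∂h/∂x = (118.95 − 115.95) / (-300 − 0) = -0.01000
∂h/∂y = (113.07 − 115.95) / (-185 − 0) = +0.01557
|∇h| = √(-0.01000² + 0.01557²) = 0.0185
Seepage velocity v = K·i/n = 1.2 × 0.0185 / 0.23 = 0.09652 ft/day.
t = 500 / 0.09652 = 5180 days = 14.2 years.

14 years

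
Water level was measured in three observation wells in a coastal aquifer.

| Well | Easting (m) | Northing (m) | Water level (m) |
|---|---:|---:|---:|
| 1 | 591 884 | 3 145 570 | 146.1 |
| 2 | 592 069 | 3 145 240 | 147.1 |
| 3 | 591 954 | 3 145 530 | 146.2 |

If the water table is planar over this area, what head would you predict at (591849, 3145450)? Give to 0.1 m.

Three-point gradient (reference 1): Δ to 2 = (185, -330, +1.0), Δ to 3 = (70, -40, +0.1).
∂h/∂x = -0.0004459, ∂h/∂y = -0.003280 (det = 15700).
h(591849, 3145450) = 146.1 + (-0.0004459)·(-35) + (-0.003280)·(-120) = 146.1 +0.016 +0.394 = 146.509 m.

146.5 m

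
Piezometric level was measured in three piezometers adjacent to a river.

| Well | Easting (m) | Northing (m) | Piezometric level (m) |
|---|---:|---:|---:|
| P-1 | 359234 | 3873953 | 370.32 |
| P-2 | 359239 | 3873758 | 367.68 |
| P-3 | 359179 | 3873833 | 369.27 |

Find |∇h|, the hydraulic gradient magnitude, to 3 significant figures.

0.0166

With h = a·x + b·y + c and P-1 as origin, the differences give:
  5·a + (-195)·b = -2.64
  (-55)·a + (-120)·b = -1.05
Eliminate b (×(-120) and ×(-195), subtract): -11325·a = 112.050 → a = ∂h/∂x = -0.009894
Back-substitute: b = ∂h/∂y = +0.01328.
|∇h| = √(-0.009894² + 0.01328²) = 0.01656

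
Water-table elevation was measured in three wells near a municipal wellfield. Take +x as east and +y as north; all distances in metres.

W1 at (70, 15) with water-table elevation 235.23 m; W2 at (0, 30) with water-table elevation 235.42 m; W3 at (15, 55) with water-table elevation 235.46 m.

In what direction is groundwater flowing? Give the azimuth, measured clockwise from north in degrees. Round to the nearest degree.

144°

With h = a·x + b·y + c and W1 as origin, the differences give:
  (-70)·a + 15·b = +0.19
  (-55)·a + 40·b = +0.23
Eliminate b (×40 and ×15, subtract): -1975·a = 4.150 → a = ∂h/∂x = -0.002101
Back-substitute: b = ∂h/∂y = +0.002861.
Flow direction (−∇h) has components (+0.002101 E, -0.002861 N).
Azimuth = atan2(E, N) = atan2(+0.002101, -0.002861) = 143.7° ≈ 144°.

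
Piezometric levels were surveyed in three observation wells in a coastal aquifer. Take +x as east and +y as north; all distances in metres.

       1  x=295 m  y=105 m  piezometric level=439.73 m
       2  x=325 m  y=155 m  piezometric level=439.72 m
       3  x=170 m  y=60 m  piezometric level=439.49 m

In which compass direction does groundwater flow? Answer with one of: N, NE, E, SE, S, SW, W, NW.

NW

With h = a·x + b·y + c and 1 as origin, the differences give:
  30·a + 50·b = -0.01
  (-125)·a + (-45)·b = -0.24
Eliminate b (×(-45) and ×50, subtract): 4900·a = 12.450 → a = ∂h/∂x = +0.002541
Back-substitute: b = ∂h/∂y = -0.001724.
Flow = −∇h = (-0.002541 east, +0.001724 north), which points northwest.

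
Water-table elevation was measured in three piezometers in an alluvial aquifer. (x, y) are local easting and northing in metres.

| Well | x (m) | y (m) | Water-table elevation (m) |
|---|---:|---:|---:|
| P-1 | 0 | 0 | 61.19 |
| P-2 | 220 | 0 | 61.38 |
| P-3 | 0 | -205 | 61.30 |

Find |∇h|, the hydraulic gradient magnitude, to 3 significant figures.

∂h/∂x = (61.38 − 61.19) / (220 − 0) = +0.0008636
∂h/∂y = (61.30 − 61.19) / (-205 − 0) = -0.0005366
|∇h| = √(0.0008636² + -0.0005366²) = 0.001017

0.00102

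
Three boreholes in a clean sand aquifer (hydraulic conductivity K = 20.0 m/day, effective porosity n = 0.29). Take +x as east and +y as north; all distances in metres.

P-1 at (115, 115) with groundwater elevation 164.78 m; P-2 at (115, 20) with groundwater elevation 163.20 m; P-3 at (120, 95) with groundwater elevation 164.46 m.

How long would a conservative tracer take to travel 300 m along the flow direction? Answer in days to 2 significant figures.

Differences from P-1: to P-2 (Δx, Δy, Δh) = (0, -95, -1.58); to P-3 = (5, -20, -0.32).
Determinant of the coordinate differences = 0·(-20) − 5·(-95) = 475.
∂h/∂x = [(-1.58)·(-20) − (-0.32)·(-95)] / 475 = +0.002526
∂h/∂y = [0·(-0.32) − 5·(-1.58)] / 475 = +0.01663
|∇h| = √(0.002526² + 0.01663²) = 0.01682
Seepage velocity v = K·i/n = 20.0 × 0.01682 / 0.29 = 1.16 m/day.
t = 300 / 1.16 = 258.6 days.

260 days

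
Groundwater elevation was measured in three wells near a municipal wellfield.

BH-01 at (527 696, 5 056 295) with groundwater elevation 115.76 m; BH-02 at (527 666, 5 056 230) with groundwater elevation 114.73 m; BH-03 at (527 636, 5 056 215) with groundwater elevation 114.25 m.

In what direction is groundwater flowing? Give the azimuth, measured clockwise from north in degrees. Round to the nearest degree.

Differences from BH-01: to BH-02 (Δx, Δy, Δh) = (-30, -65, -1.03); to BH-03 = (-60, -80, -1.51).
Solve a·Δx + b·Δy = Δh: det = (-30)·(-80) − (-60)·(-65) = -1500.
∂h/∂x = [(-1.03)·(-80) − (-1.51)·(-65)] / -1500 = +0.01050
∂h/∂y = [(-30)·(-1.51) − (-60)·(-1.03)] / -1500 = +0.01100
Flow direction (−∇h) has components (-0.01050 E, -0.01100 N).
Azimuth = atan2(E, N) = atan2(-0.01050, -0.01100) = 223.7° ≈ 224°.

224°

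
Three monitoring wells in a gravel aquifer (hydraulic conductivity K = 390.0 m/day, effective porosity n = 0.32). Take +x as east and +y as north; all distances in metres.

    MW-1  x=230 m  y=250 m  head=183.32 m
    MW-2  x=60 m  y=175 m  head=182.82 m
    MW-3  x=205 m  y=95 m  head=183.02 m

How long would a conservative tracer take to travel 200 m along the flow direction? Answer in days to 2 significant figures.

With h = a·x + b·y + c and MW-1 as origin, the differences give:
  (-170)·a + (-75)·b = -0.50
  (-25)·a + (-155)·b = -0.30
Eliminate b (×(-155) and ×(-75), subtract): 24475·a = 55.000 → a = ∂h/∂x = +0.002247
Back-substitute: b = ∂h/∂y = +0.001573.
|∇h| = √(0.002247² + 0.001573²) = 0.002743
Seepage velocity v = K·i/n = 390.0 × 0.002743 / 0.32 = 3.343 m/day.
t = 200 / 3.343 = 59.83 days.

60 days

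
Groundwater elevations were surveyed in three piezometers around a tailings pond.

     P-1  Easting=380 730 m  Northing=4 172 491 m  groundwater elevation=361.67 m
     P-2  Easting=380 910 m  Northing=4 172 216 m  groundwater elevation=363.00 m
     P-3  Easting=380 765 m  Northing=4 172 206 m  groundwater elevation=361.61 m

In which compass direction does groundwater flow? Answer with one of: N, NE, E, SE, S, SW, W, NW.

W

With h = a·x + b·y + c and P-1 as origin, the differences give:
  180·a + (-275)·b = +1.33
  35·a + (-285)·b = -0.06
Eliminate b (×(-285) and ×(-275), subtract): -41675·a = -395.550 → a = ∂h/∂x = +0.009491
Back-substitute: b = ∂h/∂y = +0.001376.
Flow = −∇h = (-0.009491 east, -0.001376 north), which points west.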